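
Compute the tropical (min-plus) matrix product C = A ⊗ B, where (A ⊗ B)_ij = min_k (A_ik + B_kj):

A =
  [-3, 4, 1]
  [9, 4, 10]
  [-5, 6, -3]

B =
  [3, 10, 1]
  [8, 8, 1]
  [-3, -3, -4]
A ⊗ B =
  [-2, -2, -3]
  [7, 7, 5]
  [-6, -6, -7]

Apply the min-plus product entry-by-entry:
  C[0][0] = min over k of (A[0][0] + B[0][0] = -3 + 3 = 0, A[0][1] + B[1][0] = 4 + 8 = 12, A[0][2] + B[2][0] = 1 + -3 = -2) = -2 (attained at k = 2)
  C[0][1] = min over k of (A[0][0] + B[0][1] = -3 + 10 = 7, A[0][1] + B[1][1] = 4 + 8 = 12, A[0][2] + B[2][1] = 1 + -3 = -2) = -2 (attained at k = 2)
  C[0][2] = min over k of (A[0][0] + B[0][2] = -3 + 1 = -2, A[0][1] + B[1][2] = 4 + 1 = 5, A[0][2] + B[2][2] = 1 + -4 = -3) = -3 (attained at k = 2)
  C[1][0] = min over k of (A[1][0] + B[0][0] = 9 + 3 = 12, A[1][1] + B[1][0] = 4 + 8 = 12, A[1][2] + B[2][0] = 10 + -3 = 7) = 7 (attained at k = 2)
  C[1][1] = min over k of (A[1][0] + B[0][1] = 9 + 10 = 19, A[1][1] + B[1][1] = 4 + 8 = 12, A[1][2] + B[2][1] = 10 + -3 = 7) = 7 (attained at k = 2)
  C[1][2] = min over k of (A[1][0] + B[0][2] = 9 + 1 = 10, A[1][1] + B[1][2] = 4 + 1 = 5, A[1][2] + B[2][2] = 10 + -4 = 6) = 5 (attained at k = 1)
  C[2][0] = min over k of (A[2][0] + B[0][0] = -5 + 3 = -2, A[2][1] + B[1][0] = 6 + 8 = 14, A[2][2] + B[2][0] = -3 + -3 = -6) = -6 (attained at k = 2)
  C[2][1] = min over k of (A[2][0] + B[0][1] = -5 + 10 = 5, A[2][1] + B[1][1] = 6 + 8 = 14, A[2][2] + B[2][1] = -3 + -3 = -6) = -6 (attained at k = 2)
  C[2][2] = min over k of (A[2][0] + B[0][2] = -5 + 1 = -4, A[2][1] + B[1][2] = 6 + 1 = 7, A[2][2] + B[2][2] = -3 + -4 = -7) = -7 (attained at k = 2)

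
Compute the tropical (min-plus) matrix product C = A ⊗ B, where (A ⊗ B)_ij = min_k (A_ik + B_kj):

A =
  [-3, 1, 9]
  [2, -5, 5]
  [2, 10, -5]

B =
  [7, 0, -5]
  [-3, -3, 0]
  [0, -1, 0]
A ⊗ B =
  [-2, -3, -8]
  [-8, -8, -5]
  [-5, -6, -5]

Apply the min-plus product entry-by-entry:
  C[0][0] = min over k of (A[0][0] + B[0][0] = -3 + 7 = 4, A[0][1] + B[1][0] = 1 + -3 = -2, A[0][2] + B[2][0] = 9 + 0 = 9) = -2 (attained at k = 1)
  C[0][1] = min over k of (A[0][0] + B[0][1] = -3 + 0 = -3, A[0][1] + B[1][1] = 1 + -3 = -2, A[0][2] + B[2][1] = 9 + -1 = 8) = -3 (attained at k = 0)
  C[0][2] = min over k of (A[0][0] + B[0][2] = -3 + -5 = -8, A[0][1] + B[1][2] = 1 + 0 = 1, A[0][2] + B[2][2] = 9 + 0 = 9) = -8 (attained at k = 0)
  C[1][0] = min over k of (A[1][0] + B[0][0] = 2 + 7 = 9, A[1][1] + B[1][0] = -5 + -3 = -8, A[1][2] + B[2][0] = 5 + 0 = 5) = -8 (attained at k = 1)
  C[1][1] = min over k of (A[1][0] + B[0][1] = 2 + 0 = 2, A[1][1] + B[1][1] = -5 + -3 = -8, A[1][2] + B[2][1] = 5 + -1 = 4) = -8 (attained at k = 1)
  C[1][2] = min over k of (A[1][0] + B[0][2] = 2 + -5 = -3, A[1][1] + B[1][2] = -5 + 0 = -5, A[1][2] + B[2][2] = 5 + 0 = 5) = -5 (attained at k = 1)
  C[2][0] = min over k of (A[2][0] + B[0][0] = 2 + 7 = 9, A[2][1] + B[1][0] = 10 + -3 = 7, A[2][2] + B[2][0] = -5 + 0 = -5) = -5 (attained at k = 2)
  C[2][1] = min over k of (A[2][0] + B[0][1] = 2 + 0 = 2, A[2][1] + B[1][1] = 10 + -3 = 7, A[2][2] + B[2][1] = -5 + -1 = -6) = -6 (attained at k = 2)
  C[2][2] = min over k of (A[2][0] + B[0][2] = 2 + -5 = -3, A[2][1] + B[1][2] = 10 + 0 = 10, A[2][2] + B[2][2] = -5 + 0 = -5) = -5 (attained at k = 2)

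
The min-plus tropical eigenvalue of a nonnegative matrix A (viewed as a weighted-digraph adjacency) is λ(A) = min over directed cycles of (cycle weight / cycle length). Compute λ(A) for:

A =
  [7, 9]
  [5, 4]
λ(A) = 4

Enumerate directed cycles and compute their means (weight / length). Sample:
  cycle 0 → 0: weight = 7, length = 1, mean = 7/1 ≈ 7.000
  cycle 1 → 1: weight = 4, length = 1, mean = 4/1 ≈ 4.000
  cycle 0 → 1 → 0: weight = 14, length = 2, mean = 14/2 ≈ 7.000
  cycle 1 → 0 → 1: weight = 14, length = 2, mean = 14/2 ≈ 7.000
Minimum mean = 4.000, attained e.g. along the cycle 1 → 1 with weight 4 and length 1. So λ(A) = 4/1 = 4.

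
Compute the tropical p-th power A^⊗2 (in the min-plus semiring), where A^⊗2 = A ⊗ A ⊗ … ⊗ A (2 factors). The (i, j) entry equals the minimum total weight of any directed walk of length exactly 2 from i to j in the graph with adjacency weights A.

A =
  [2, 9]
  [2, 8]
A^⊗2 =
  [4, 11]
  [4, 11]

Each entry (A^⊗2)_ij equals the minimum over all length-2 walks i = v_0 → v_1 → … → v_2 = j of Σ_t A[v_t][v_{t+1}]. For example, for (i, j) = (0, 1) we minimise over 2 possible intermediate vertex sequences; the minimum is 11, attained along the walk 0 → 0 → 1.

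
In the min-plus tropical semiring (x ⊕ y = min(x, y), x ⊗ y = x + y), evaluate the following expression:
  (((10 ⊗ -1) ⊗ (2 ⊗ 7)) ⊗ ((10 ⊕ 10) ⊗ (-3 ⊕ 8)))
(((10 ⊗ -1) ⊗ (2 ⊗ 7)) ⊗ ((10 ⊕ 10) ⊗ (-3 ⊕ 8))) = 25

Expand innermost to outermost. Recall ⊕ takes the minimum of its arguments and ⊗ takes their sum. Working out the expression (((10 ⊗ -1) ⊗ (2 ⊗ 7)) ⊗ ((10 ⊕ 10) ⊗ (-3 ⊕ 8))) gives 25.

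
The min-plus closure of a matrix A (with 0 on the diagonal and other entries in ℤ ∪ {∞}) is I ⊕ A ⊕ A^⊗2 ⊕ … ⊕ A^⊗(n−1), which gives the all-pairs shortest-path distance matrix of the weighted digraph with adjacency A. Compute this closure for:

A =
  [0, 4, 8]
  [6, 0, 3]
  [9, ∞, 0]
Closure =
  [0, 4, 7]
  [6, 0, 3]
  [9, 13, 0]

This is the Floyd-Warshall all-pairs shortest-path computation. For each intermediate vertex k = 0, 1, …, 2, update dist[i][j] ← min(dist[i][j], dist[i][k] + dist[k][j]). The final matrix gives, for each (i, j), the minimum total weight of any directed path from i to j (possibly empty when i = j).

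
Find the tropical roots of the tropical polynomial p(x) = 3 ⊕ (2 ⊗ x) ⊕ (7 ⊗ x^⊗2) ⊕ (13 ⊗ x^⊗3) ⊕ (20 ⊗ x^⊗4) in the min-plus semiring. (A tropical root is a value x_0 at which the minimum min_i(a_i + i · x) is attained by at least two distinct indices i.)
Roots: {-7, -6, -5, 1}

Each tropical root is a break point of the lower envelope of the lines y = a_i + i · x (there are 5 lines, with slopes 0, 1, ..., 4). Only the lines that attain the minimum somewhere contribute to roots; other lines are dominated. Here the surviving (envelope) indices are i = 4, i = 3, i = 2, i = 1, i = 0.
Intersections between consecutive envelope lines give the roots: for adjacent envelope indices i < j the intersection is x = (a_i − a_j) / (j − i). Reading off the sorted break points: {-7, -6, -5, 1}.
Verification: at each break x_0, at least two indices attain the minimum of min_i(a_i + i · x_0).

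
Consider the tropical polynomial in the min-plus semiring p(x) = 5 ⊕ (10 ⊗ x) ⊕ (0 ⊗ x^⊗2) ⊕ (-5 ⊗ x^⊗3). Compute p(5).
p(5) = 5

A tropical monomial a ⊗ x^⊗i evaluates to a + i · x. Evaluating each term at x = 5:
  Term 0 contributes 5 + 0 · 5 = 5
  Term 1 contributes 10 + 1 · 5 = 15
  Term 2 contributes 0 + 2 · 5 = 10
  Term 3 contributes -5 + 3 · 5 = 10
p(5) = ⊕ of these = min[5, 15, 10, 10] = 5.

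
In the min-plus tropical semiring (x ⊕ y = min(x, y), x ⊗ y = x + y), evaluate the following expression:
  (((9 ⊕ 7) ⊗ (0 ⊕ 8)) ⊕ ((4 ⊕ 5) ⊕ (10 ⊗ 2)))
(((9 ⊕ 7) ⊗ (0 ⊕ 8)) ⊕ ((4 ⊕ 5) ⊕ (10 ⊗ 2))) = 4

Expand innermost to outermost. Recall ⊕ takes the minimum of its arguments and ⊗ takes their sum. Working out the expression (((9 ⊕ 7) ⊗ (0 ⊕ 8)) ⊕ ((4 ⊕ 5) ⊕ (10 ⊗ 2))) gives 4.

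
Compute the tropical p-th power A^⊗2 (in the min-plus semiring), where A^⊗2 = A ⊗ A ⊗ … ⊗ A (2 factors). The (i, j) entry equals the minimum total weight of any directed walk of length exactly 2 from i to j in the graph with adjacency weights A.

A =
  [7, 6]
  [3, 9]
A^⊗2 =
  [9, 13]
  [10, 9]

Each entry (A^⊗2)_ij equals the minimum over all length-2 walks i = v_0 → v_1 → … → v_2 = j of Σ_t A[v_t][v_{t+1}]. For example, for (i, j) = (0, 1) we minimise over 2 possible intermediate vertex sequences; the minimum is 13, attained along the walk 0 → 0 → 1.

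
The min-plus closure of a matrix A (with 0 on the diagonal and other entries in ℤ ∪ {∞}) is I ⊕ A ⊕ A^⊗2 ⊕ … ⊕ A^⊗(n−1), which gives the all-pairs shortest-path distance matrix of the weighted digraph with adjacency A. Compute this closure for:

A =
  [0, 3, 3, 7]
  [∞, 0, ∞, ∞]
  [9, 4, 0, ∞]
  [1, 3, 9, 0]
Closure =
  [0, 3, 3, 7]
  [∞, 0, ∞, ∞]
  [9, 4, 0, 16]
  [1, 3, 4, 0]

This is the Floyd-Warshall all-pairs shortest-path computation. For each intermediate vertex k = 0, 1, …, 3, update dist[i][j] ← min(dist[i][j], dist[i][k] + dist[k][j]). The final matrix gives, for each (i, j), the minimum total weight of any directed path from i to j (possibly empty when i = j).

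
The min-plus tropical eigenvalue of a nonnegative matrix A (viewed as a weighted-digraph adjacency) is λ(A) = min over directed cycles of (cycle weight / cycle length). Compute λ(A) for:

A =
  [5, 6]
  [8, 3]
λ(A) = 3

Enumerate directed cycles and compute their means (weight / length). Sample:
  cycle 0 → 0: weight = 5, length = 1, mean = 5/1 ≈ 5.000
  cycle 1 → 1: weight = 3, length = 1, mean = 3/1 ≈ 3.000
  cycle 0 → 1 → 0: weight = 14, length = 2, mean = 14/2 ≈ 7.000
  cycle 1 → 0 → 1: weight = 14, length = 2, mean = 14/2 ≈ 7.000
Minimum mean = 3.000, attained e.g. along the cycle 1 → 1 with weight 3 and length 1. So λ(A) = 3/1 = 3.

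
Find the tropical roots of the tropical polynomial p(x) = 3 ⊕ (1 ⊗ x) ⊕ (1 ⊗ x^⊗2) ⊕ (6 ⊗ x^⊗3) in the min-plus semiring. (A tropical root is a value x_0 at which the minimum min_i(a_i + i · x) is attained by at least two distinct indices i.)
Roots: {-5, 0, 2}

Each tropical root is a break point of the lower envelope of the lines y = a_i + i · x (there are 4 lines, with slopes 0, 1, ..., 3). Only the lines that attain the minimum somewhere contribute to roots; other lines are dominated. Here the surviving (envelope) indices are i = 3, i = 2, i = 1, i = 0.
Intersections between consecutive envelope lines give the roots: for adjacent envelope indices i < j the intersection is x = (a_i − a_j) / (j − i). Reading off the sorted break points: {-5, 0, 2}.
Verification: at each break x_0, at least two indices attain the minimum of min_i(a_i + i · x_0).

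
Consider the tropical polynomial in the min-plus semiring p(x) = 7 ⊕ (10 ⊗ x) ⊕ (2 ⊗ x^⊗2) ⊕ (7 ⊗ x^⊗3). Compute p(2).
p(2) = 6

A tropical monomial a ⊗ x^⊗i evaluates to a + i · x. Evaluating each term at x = 2:
  Term 0 contributes 7 + 0 · 2 = 7
  Term 1 contributes 10 + 1 · 2 = 12
  Term 2 contributes 2 + 2 · 2 = 6
  Term 3 contributes 7 + 3 · 2 = 13
p(2) = ⊕ of these = min[7, 12, 6, 13] = 6.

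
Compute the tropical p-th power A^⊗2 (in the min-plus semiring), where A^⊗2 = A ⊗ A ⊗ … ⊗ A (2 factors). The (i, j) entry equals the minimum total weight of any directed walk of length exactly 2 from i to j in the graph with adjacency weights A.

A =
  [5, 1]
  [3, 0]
A^⊗2 =
  [4, 1]
  [3, 0]

Each entry (A^⊗2)_ij equals the minimum over all length-2 walks i = v_0 → v_1 → … → v_2 = j of Σ_t A[v_t][v_{t+1}]. For example, for (i, j) = (0, 1) we minimise over 2 possible intermediate vertex sequences; the minimum is 1, attained along the walk 0 → 1 → 1.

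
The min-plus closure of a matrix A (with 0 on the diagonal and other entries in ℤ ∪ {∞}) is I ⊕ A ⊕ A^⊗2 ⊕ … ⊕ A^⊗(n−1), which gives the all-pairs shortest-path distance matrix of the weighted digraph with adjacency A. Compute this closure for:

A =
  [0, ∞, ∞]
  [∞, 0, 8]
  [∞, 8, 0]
Closure =
  [0, ∞, ∞]
  [∞, 0, 8]
  [∞, 8, 0]

This is the Floyd-Warshall all-pairs shortest-path computation. For each intermediate vertex k = 0, 1, …, 2, update dist[i][j] ← min(dist[i][j], dist[i][k] + dist[k][j]). The final matrix gives, for each (i, j), the minimum total weight of any directed path from i to j (possibly empty when i = j).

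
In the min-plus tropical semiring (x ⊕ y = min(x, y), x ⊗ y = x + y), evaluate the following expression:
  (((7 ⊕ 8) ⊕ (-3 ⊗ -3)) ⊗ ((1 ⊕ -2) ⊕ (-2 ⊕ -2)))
(((7 ⊕ 8) ⊕ (-3 ⊗ -3)) ⊗ ((1 ⊕ -2) ⊕ (-2 ⊕ -2))) = -8

Expand innermost to outermost. Recall ⊕ takes the minimum of its arguments and ⊗ takes their sum. Working out the expression (((7 ⊕ 8) ⊕ (-3 ⊗ -3)) ⊗ ((1 ⊕ -2) ⊕ (-2 ⊕ -2))) gives -8.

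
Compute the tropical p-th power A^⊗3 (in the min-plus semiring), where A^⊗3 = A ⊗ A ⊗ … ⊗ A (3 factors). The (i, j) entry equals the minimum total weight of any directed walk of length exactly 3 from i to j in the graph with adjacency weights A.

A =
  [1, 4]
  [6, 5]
A^⊗3 =
  [3, 6]
  [8, 11]

Each entry (A^⊗3)_ij equals the minimum over all length-3 walks i = v_0 → v_1 → … → v_3 = j of Σ_t A[v_t][v_{t+1}]. For example, for (i, j) = (0, 1) we minimise over 4 possible intermediate vertex sequences; the minimum is 6, attained along the walk 0 → 0 → 0 → 1.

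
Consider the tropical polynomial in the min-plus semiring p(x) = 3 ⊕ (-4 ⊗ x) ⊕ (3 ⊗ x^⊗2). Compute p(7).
p(7) = 3

A tropical monomial a ⊗ x^⊗i evaluates to a + i · x. Evaluating each term at x = 7:
  Term 0 contributes 3 + 0 · 7 = 3
  Term 1 contributes -4 + 1 · 7 = 3
  Term 2 contributes 3 + 2 · 7 = 17
p(7) = ⊕ of these = min[3, 3, 17] = 3.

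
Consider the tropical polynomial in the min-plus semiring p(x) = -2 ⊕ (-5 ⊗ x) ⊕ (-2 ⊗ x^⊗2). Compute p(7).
p(7) = -2

A tropical monomial a ⊗ x^⊗i evaluates to a + i · x. Evaluating each term at x = 7:
  Term 0 contributes -2 + 0 · 7 = -2
  Term 1 contributes -5 + 1 · 7 = 2
  Term 2 contributes -2 + 2 · 7 = 12
p(7) = ⊕ of these = min[-2, 2, 12] = -2.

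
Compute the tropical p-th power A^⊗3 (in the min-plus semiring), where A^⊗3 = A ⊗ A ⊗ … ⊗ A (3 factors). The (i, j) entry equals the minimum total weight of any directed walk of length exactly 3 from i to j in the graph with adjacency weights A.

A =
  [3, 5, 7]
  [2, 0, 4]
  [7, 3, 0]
A^⊗3 =
  [7, 5, 7]
  [2, 0, 4]
  [5, 3, 0]

Each entry (A^⊗3)_ij equals the minimum over all length-3 walks i = v_0 → v_1 → … → v_3 = j of Σ_t A[v_t][v_{t+1}]. For example, for (i, j) = (0, 2) we minimise over 9 possible intermediate vertex sequences; the minimum is 7, attained along the walk 0 → 2 → 2 → 2.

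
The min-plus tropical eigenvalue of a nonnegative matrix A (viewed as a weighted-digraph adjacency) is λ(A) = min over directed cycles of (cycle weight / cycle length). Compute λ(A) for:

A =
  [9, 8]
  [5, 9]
λ(A) = 13/2

Enumerate directed cycles and compute their means (weight / length). Sample:
  cycle 0 → 0: weight = 9, length = 1, mean = 9/1 ≈ 9.000
  cycle 1 → 1: weight = 9, length = 1, mean = 9/1 ≈ 9.000
  cycle 0 → 1 → 0: weight = 13, length = 2, mean = 13/2 ≈ 6.500
  cycle 1 → 0 → 1: weight = 13, length = 2, mean = 13/2 ≈ 6.500
Minimum mean = 6.500, attained e.g. along the cycle 0 → 1 → 0 with weight 13 and length 2. So λ(A) = 13/2 = 13/2.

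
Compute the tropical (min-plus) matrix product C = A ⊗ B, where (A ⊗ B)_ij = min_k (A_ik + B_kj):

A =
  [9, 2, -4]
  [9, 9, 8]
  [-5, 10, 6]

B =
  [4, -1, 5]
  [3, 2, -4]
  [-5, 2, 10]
A ⊗ B =
  [-9, -2, -2]
  [3, 8, 5]
  [-1, -6, 0]

Apply the min-plus product entry-by-entry:
  C[0][0] = min over k of (A[0][0] + B[0][0] = 9 + 4 = 13, A[0][1] + B[1][0] = 2 + 3 = 5, A[0][2] + B[2][0] = -4 + -5 = -9) = -9 (attained at k = 2)
  C[0][1] = min over k of (A[0][0] + B[0][1] = 9 + -1 = 8, A[0][1] + B[1][1] = 2 + 2 = 4, A[0][2] + B[2][1] = -4 + 2 = -2) = -2 (attained at k = 2)
  C[0][2] = min over k of (A[0][0] + B[0][2] = 9 + 5 = 14, A[0][1] + B[1][2] = 2 + -4 = -2, A[0][2] + B[2][2] = -4 + 10 = 6) = -2 (attained at k = 1)
  C[1][0] = min over k of (A[1][0] + B[0][0] = 9 + 4 = 13, A[1][1] + B[1][0] = 9 + 3 = 12, A[1][2] + B[2][0] = 8 + -5 = 3) = 3 (attained at k = 2)
  C[1][1] = min over k of (A[1][0] + B[0][1] = 9 + -1 = 8, A[1][1] + B[1][1] = 9 + 2 = 11, A[1][2] + B[2][1] = 8 + 2 = 10) = 8 (attained at k = 0)
  C[1][2] = min over k of (A[1][0] + B[0][2] = 9 + 5 = 14, A[1][1] + B[1][2] = 9 + -4 = 5, A[1][2] + B[2][2] = 8 + 10 = 18) = 5 (attained at k = 1)
  C[2][0] = min over k of (A[2][0] + B[0][0] = -5 + 4 = -1, A[2][1] + B[1][0] = 10 + 3 = 13, A[2][2] + B[2][0] = 6 + -5 = 1) = -1 (attained at k = 0)
  C[2][1] = min over k of (A[2][0] + B[0][1] = -5 + -1 = -6, A[2][1] + B[1][1] = 10 + 2 = 12, A[2][2] + B[2][1] = 6 + 2 = 8) = -6 (attained at k = 0)
  C[2][2] = min over k of (A[2][0] + B[0][2] = -5 + 5 = 0, A[2][1] + B[1][2] = 10 + -4 = 6, A[2][2] + B[2][2] = 6 + 10 = 16) = 0 (attained at k = 0)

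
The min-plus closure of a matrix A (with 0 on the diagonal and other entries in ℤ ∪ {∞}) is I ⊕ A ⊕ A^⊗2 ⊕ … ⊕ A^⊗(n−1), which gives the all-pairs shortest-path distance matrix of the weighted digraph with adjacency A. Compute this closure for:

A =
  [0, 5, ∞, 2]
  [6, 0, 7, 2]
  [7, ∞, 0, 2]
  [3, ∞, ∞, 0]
Closure =
  [0, 5, 12, 2]
  [5, 0, 7, 2]
  [5, 10, 0, 2]
  [3, 8, 15, 0]

This is the Floyd-Warshall all-pairs shortest-path computation. For each intermediate vertex k = 0, 1, …, 3, update dist[i][j] ← min(dist[i][j], dist[i][k] + dist[k][j]). The final matrix gives, for each (i, j), the minimum total weight of any directed path from i to j (possibly empty when i = j).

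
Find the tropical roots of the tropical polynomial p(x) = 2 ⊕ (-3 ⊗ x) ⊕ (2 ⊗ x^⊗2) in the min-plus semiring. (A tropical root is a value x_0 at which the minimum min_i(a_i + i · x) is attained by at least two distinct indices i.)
Roots: {-5, 5}

Each tropical root is a break point of the lower envelope of the lines y = a_i + i · x (there are 3 lines, with slopes 0, 1, ..., 2). Only the lines that attain the minimum somewhere contribute to roots; other lines are dominated. Here the surviving (envelope) indices are i = 2, i = 1, i = 0.
Intersections between consecutive envelope lines give the roots: for adjacent envelope indices i < j the intersection is x = (a_i − a_j) / (j − i). Reading off the sorted break points: {-5, 5}.
Verification: at each break x_0, at least two indices attain the minimum of min_i(a_i + i · x_0).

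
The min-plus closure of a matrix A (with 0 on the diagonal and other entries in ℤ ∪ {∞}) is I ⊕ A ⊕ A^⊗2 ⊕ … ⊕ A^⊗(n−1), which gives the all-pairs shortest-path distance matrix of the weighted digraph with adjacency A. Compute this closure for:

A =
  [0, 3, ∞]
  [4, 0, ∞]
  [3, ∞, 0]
Closure =
  [0, 3, ∞]
  [4, 0, ∞]
  [3, 6, 0]

This is the Floyd-Warshall all-pairs shortest-path computation. For each intermediate vertex k = 0, 1, …, 2, update dist[i][j] ← min(dist[i][j], dist[i][k] + dist[k][j]). The final matrix gives, for each (i, j), the minimum total weight of any directed path from i to j (possibly empty when i = j).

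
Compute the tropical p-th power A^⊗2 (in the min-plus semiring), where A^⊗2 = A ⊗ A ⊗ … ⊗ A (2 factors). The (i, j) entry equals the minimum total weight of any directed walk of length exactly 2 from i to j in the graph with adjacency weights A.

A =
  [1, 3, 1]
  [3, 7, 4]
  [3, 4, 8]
A^⊗2 =
  [2, 4, 2]
  [4, 6, 4]
  [4, 6, 4]

Each entry (A^⊗2)_ij equals the minimum over all length-2 walks i = v_0 → v_1 → … → v_2 = j of Σ_t A[v_t][v_{t+1}]. For example, for (i, j) = (0, 2) we minimise over 3 possible intermediate vertex sequences; the minimum is 2, attained along the walk 0 → 0 → 2.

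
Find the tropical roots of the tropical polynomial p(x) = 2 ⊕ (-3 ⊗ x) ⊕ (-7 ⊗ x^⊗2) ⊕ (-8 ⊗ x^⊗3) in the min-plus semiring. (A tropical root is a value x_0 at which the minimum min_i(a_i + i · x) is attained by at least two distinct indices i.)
Roots: {1, 4, 5}

Each tropical root is a break point of the lower envelope of the lines y = a_i + i · x (there are 4 lines, with slopes 0, 1, ..., 3). Only the lines that attain the minimum somewhere contribute to roots; other lines are dominated. Here the surviving (envelope) indices are i = 3, i = 2, i = 1, i = 0.
Intersections between consecutive envelope lines give the roots: for adjacent envelope indices i < j the intersection is x = (a_i − a_j) / (j − i). Reading off the sorted break points: {1, 4, 5}.
Verification: at each break x_0, at least two indices attain the minimum of min_i(a_i + i · x_0).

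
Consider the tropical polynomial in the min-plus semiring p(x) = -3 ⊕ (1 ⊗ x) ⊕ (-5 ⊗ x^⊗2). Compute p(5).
p(5) = -3

A tropical monomial a ⊗ x^⊗i evaluates to a + i · x. Evaluating each term at x = 5:
  Term 0 contributes -3 + 0 · 5 = -3
  Term 1 contributes 1 + 1 · 5 = 6
  Term 2 contributes -5 + 2 · 5 = 5
p(5) = ⊕ of these = min[-3, 6, 5] = -3.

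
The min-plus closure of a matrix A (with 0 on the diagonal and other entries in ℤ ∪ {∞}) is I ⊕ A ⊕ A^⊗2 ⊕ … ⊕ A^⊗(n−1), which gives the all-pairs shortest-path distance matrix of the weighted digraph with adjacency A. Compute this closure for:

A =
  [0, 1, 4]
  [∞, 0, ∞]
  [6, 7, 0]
Closure =
  [0, 1, 4]
  [∞, 0, ∞]
  [6, 7, 0]

This is the Floyd-Warshall all-pairs shortest-path computation. For each intermediate vertex k = 0, 1, …, 2, update dist[i][j] ← min(dist[i][j], dist[i][k] + dist[k][j]). The final matrix gives, for each (i, j), the minimum total weight of any directed path from i to j (possibly empty when i = j).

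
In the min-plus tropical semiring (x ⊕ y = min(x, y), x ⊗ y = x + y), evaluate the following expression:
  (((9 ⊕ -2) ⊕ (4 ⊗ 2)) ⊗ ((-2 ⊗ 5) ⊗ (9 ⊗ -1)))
(((9 ⊕ -2) ⊕ (4 ⊗ 2)) ⊗ ((-2 ⊗ 5) ⊗ (9 ⊗ -1))) = 9

Expand innermost to outermost. Recall ⊕ takes the minimum of its arguments and ⊗ takes their sum. Working out the expression (((9 ⊕ -2) ⊕ (4 ⊗ 2)) ⊗ ((-2 ⊗ 5) ⊗ (9 ⊗ -1))) gives 9.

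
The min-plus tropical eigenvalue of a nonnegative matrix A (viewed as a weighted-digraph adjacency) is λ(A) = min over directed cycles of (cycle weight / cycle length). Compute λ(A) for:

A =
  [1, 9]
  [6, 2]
λ(A) = 1

Enumerate directed cycles and compute their means (weight / length). Sample:
  cycle 0 → 0: weight = 1, length = 1, mean = 1/1 ≈ 1.000
  cycle 1 → 1: weight = 2, length = 1, mean = 2/1 ≈ 2.000
  cycle 0 → 1 → 0: weight = 15, length = 2, mean = 15/2 ≈ 7.500
  cycle 1 → 0 → 1: weight = 15, length = 2, mean = 15/2 ≈ 7.500
Minimum mean = 1.000, attained e.g. along the cycle 0 → 0 with weight 1 and length 1. So λ(A) = 1/1 = 1.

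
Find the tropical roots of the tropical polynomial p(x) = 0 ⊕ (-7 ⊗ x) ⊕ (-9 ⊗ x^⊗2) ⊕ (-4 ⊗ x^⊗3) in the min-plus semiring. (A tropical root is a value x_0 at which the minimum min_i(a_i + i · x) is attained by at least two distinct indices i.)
Roots: {-5, 2, 7}

Each tropical root is a break point of the lower envelope of the lines y = a_i + i · x (there are 4 lines, with slopes 0, 1, ..., 3). Only the lines that attain the minimum somewhere contribute to roots; other lines are dominated. Here the surviving (envelope) indices are i = 3, i = 2, i = 1, i = 0.
Intersections between consecutive envelope lines give the roots: for adjacent envelope indices i < j the intersection is x = (a_i − a_j) / (j − i). Reading off the sorted break points: {-5, 2, 7}.
Verification: at each break x_0, at least two indices attain the minimum of min_i(a_i + i · x_0).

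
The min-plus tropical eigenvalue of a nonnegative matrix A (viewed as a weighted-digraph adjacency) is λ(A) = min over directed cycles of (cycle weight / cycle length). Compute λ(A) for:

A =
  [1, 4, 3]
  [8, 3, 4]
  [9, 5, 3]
λ(A) = 1

Enumerate directed cycles and compute their means (weight / length). Sample:
  cycle 0 → 0: weight = 1, length = 1, mean = 1/1 ≈ 1.000
  cycle 1 → 1: weight = 3, length = 1, mean = 3/1 ≈ 3.000
  cycle 2 → 2: weight = 3, length = 1, mean = 3/1 ≈ 3.000
  cycle 0 → 1 → 0: weight = 12, length = 2, mean = 12/2 ≈ 6.000
  cycle 0 → 2 → 0: weight = 12, length = 2, mean = 12/2 ≈ 6.000
  cycle 1 → 0 → 1: weight = 12, length = 2, mean = 12/2 ≈ 6.000
Minimum mean = 1.000, attained e.g. along the cycle 0 → 0 with weight 1 and length 1. So λ(A) = 1/1 = 1.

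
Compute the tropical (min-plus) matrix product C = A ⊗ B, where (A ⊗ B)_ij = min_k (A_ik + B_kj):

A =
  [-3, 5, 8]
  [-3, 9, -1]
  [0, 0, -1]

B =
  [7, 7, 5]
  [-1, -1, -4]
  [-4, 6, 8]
A ⊗ B =
  [4, 4, 1]
  [-5, 4, 2]
  [-5, -1, -4]

Apply the min-plus product entry-by-entry:
  C[0][0] = min over k of (A[0][0] + B[0][0] = -3 + 7 = 4, A[0][1] + B[1][0] = 5 + -1 = 4, A[0][2] + B[2][0] = 8 + -4 = 4) = 4 (attained at k = 0)
  C[0][1] = min over k of (A[0][0] + B[0][1] = -3 + 7 = 4, A[0][1] + B[1][1] = 5 + -1 = 4, A[0][2] + B[2][1] = 8 + 6 = 14) = 4 (attained at k = 0)
  C[0][2] = min over k of (A[0][0] + B[0][2] = -3 + 5 = 2, A[0][1] + B[1][2] = 5 + -4 = 1, A[0][2] + B[2][2] = 8 + 8 = 16) = 1 (attained at k = 1)
  C[1][0] = min over k of (A[1][0] + B[0][0] = -3 + 7 = 4, A[1][1] + B[1][0] = 9 + -1 = 8, A[1][2] + B[2][0] = -1 + -4 = -5) = -5 (attained at k = 2)
  C[1][1] = min over k of (A[1][0] + B[0][1] = -3 + 7 = 4, A[1][1] + B[1][1] = 9 + -1 = 8, A[1][2] + B[2][1] = -1 + 6 = 5) = 4 (attained at k = 0)
  C[1][2] = min over k of (A[1][0] + B[0][2] = -3 + 5 = 2, A[1][1] + B[1][2] = 9 + -4 = 5, A[1][2] + B[2][2] = -1 + 8 = 7) = 2 (attained at k = 0)
  C[2][0] = min over k of (A[2][0] + B[0][0] = 0 + 7 = 7, A[2][1] + B[1][0] = 0 + -1 = -1, A[2][2] + B[2][0] = -1 + -4 = -5) = -5 (attained at k = 2)
  C[2][1] = min over k of (A[2][0] + B[0][1] = 0 + 7 = 7, A[2][1] + B[1][1] = 0 + -1 = -1, A[2][2] + B[2][1] = -1 + 6 = 5) = -1 (attained at k = 1)
  C[2][2] = min over k of (A[2][0] + B[0][2] = 0 + 5 = 5, A[2][1] + B[1][2] = 0 + -4 = -4, A[2][2] + B[2][2] = -1 + 8 = 7) = -4 (attained at k = 1)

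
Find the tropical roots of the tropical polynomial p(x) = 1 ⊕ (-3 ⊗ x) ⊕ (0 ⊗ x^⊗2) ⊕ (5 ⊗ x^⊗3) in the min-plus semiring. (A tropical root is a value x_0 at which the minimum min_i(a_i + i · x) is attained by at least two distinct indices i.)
Roots: {-5, -3, 4}

Each tropical root is a break point of the lower envelope of the lines y = a_i + i · x (there are 4 lines, with slopes 0, 1, ..., 3). Only the lines that attain the minimum somewhere contribute to roots; other lines are dominated. Here the surviving (envelope) indices are i = 3, i = 2, i = 1, i = 0.
Intersections between consecutive envelope lines give the roots: for adjacent envelope indices i < j the intersection is x = (a_i − a_j) / (j − i). Reading off the sorted break points: {-5, -3, 4}.
Verification: at each break x_0, at least two indices attain the minimum of min_i(a_i + i · x_0).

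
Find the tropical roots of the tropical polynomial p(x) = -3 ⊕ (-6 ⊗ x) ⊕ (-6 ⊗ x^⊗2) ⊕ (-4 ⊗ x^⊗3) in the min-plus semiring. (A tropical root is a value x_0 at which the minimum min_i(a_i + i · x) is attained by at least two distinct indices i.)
Roots: {-2, 0, 3}

Each tropical root is a break point of the lower envelope of the lines y = a_i + i · x (there are 4 lines, with slopes 0, 1, ..., 3). Only the lines that attain the minimum somewhere contribute to roots; other lines are dominated. Here the surviving (envelope) indices are i = 3, i = 2, i = 1, i = 0.
Intersections between consecutive envelope lines give the roots: for adjacent envelope indices i < j the intersection is x = (a_i − a_j) / (j − i). Reading off the sorted break points: {-2, 0, 3}.
Verification: at each break x_0, at least two indices attain the minimum of min_i(a_i + i · x_0).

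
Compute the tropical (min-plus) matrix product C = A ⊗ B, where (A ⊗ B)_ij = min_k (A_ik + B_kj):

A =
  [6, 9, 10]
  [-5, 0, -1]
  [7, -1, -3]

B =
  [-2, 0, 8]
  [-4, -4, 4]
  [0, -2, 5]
A ⊗ B =
  [4, 5, 13]
  [-7, -5, 3]
  [-5, -5, 2]

Apply the min-plus product entry-by-entry:
  C[0][0] = min over k of (A[0][0] + B[0][0] = 6 + -2 = 4, A[0][1] + B[1][0] = 9 + -4 = 5, A[0][2] + B[2][0] = 10 + 0 = 10) = 4 (attained at k = 0)
  C[0][1] = min over k of (A[0][0] + B[0][1] = 6 + 0 = 6, A[0][1] + B[1][1] = 9 + -4 = 5, A[0][2] + B[2][1] = 10 + -2 = 8) = 5 (attained at k = 1)
  C[0][2] = min over k of (A[0][0] + B[0][2] = 6 + 8 = 14, A[0][1] + B[1][2] = 9 + 4 = 13, A[0][2] + B[2][2] = 10 + 5 = 15) = 13 (attained at k = 1)
  C[1][0] = min over k of (A[1][0] + B[0][0] = -5 + -2 = -7, A[1][1] + B[1][0] = 0 + -4 = -4, A[1][2] + B[2][0] = -1 + 0 = -1) = -7 (attained at k = 0)
  C[1][1] = min over k of (A[1][0] + B[0][1] = -5 + 0 = -5, A[1][1] + B[1][1] = 0 + -4 = -4, A[1][2] + B[2][1] = -1 + -2 = -3) = -5 (attained at k = 0)
  C[1][2] = min over k of (A[1][0] + B[0][2] = -5 + 8 = 3, A[1][1] + B[1][2] = 0 + 4 = 4, A[1][2] + B[2][2] = -1 + 5 = 4) = 3 (attained at k = 0)
  C[2][0] = min over k of (A[2][0] + B[0][0] = 7 + -2 = 5, A[2][1] + B[1][0] = -1 + -4 = -5, A[2][2] + B[2][0] = -3 + 0 = -3) = -5 (attained at k = 1)
  C[2][1] = min over k of (A[2][0] + B[0][1] = 7 + 0 = 7, A[2][1] + B[1][1] = -1 + -4 = -5, A[2][2] + B[2][1] = -3 + -2 = -5) = -5 (attained at k = 1)
  C[2][2] = min over k of (A[2][0] + B[0][2] = 7 + 8 = 15, A[2][1] + B[1][2] = -1 + 4 = 3, A[2][2] + B[2][2] = -3 + 5 = 2) = 2 (attained at k = 2)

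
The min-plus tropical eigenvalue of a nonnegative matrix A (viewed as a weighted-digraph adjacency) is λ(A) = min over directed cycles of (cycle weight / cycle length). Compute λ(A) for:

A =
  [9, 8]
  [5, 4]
λ(A) = 4

Enumerate directed cycles and compute their means (weight / length). Sample:
  cycle 0 → 0: weight = 9, length = 1, mean = 9/1 ≈ 9.000
  cycle 1 → 1: weight = 4, length = 1, mean = 4/1 ≈ 4.000
  cycle 0 → 1 → 0: weight = 13, length = 2, mean = 13/2 ≈ 6.500
  cycle 1 → 0 → 1: weight = 13, length = 2, mean = 13/2 ≈ 6.500
Minimum mean = 4.000, attained e.g. along the cycle 1 → 1 with weight 4 and length 1. So λ(A) = 4/1 = 4.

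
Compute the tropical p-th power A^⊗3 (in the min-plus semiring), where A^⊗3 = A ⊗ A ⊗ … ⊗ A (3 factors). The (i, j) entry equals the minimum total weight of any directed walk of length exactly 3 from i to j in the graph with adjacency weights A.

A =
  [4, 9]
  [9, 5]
A^⊗3 =
  [12, 17]
  [17, 15]

Each entry (A^⊗3)_ij equals the minimum over all length-3 walks i = v_0 → v_1 → … → v_3 = j of Σ_t A[v_t][v_{t+1}]. For example, for (i, j) = (0, 1) we minimise over 4 possible intermediate vertex sequences; the minimum is 17, attained along the walk 0 → 0 → 0 → 1.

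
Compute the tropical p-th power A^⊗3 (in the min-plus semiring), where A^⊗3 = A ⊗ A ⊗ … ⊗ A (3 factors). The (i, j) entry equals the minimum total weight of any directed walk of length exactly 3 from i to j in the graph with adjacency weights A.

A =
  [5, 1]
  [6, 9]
A^⊗3 =
  [12, 8]
  [13, 12]

Each entry (A^⊗3)_ij equals the minimum over all length-3 walks i = v_0 → v_1 → … → v_3 = j of Σ_t A[v_t][v_{t+1}]. For example, for (i, j) = (0, 1) we minimise over 4 possible intermediate vertex sequences; the minimum is 8, attained along the walk 0 → 1 → 0 → 1.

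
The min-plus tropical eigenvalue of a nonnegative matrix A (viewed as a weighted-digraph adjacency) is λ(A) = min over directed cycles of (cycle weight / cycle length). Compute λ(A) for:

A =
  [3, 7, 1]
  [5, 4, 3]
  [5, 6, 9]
λ(A) = 3

Enumerate directed cycles and compute their means (weight / length). Sample:
  cycle 0 → 0: weight = 3, length = 1, mean = 3/1 ≈ 3.000
  cycle 1 → 1: weight = 4, length = 1, mean = 4/1 ≈ 4.000
  cycle 2 → 2: weight = 9, length = 1, mean = 9/1 ≈ 9.000
  cycle 0 → 1 → 0: weight = 12, length = 2, mean = 12/2 ≈ 6.000
  cycle 0 → 2 → 0: weight = 6, length = 2, mean = 6/2 ≈ 3.000
  cycle 1 → 0 → 1: weight = 12, length = 2, mean = 12/2 ≈ 6.000
Minimum mean = 3.000, attained e.g. along the cycle 0 → 0 with weight 3 and length 1. So λ(A) = 3/1 = 3.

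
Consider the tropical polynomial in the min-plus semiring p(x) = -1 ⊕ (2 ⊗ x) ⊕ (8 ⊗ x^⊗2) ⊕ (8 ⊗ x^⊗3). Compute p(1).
p(1) = -1

A tropical monomial a ⊗ x^⊗i evaluates to a + i · x. Evaluating each term at x = 1:
  Term 0 contributes -1 + 0 · 1 = -1
  Term 1 contributes 2 + 1 · 1 = 3
  Term 2 contributes 8 + 2 · 1 = 10
  Term 3 contributes 8 + 3 · 1 = 11
p(1) = ⊕ of these = min[-1, 3, 10, 11] = -1.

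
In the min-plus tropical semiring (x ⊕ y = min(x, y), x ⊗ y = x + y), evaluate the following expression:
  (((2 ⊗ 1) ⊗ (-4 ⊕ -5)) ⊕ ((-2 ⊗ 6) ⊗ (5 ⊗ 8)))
(((2 ⊗ 1) ⊗ (-4 ⊕ -5)) ⊕ ((-2 ⊗ 6) ⊗ (5 ⊗ 8))) = -2

Expand innermost to outermost. Recall ⊕ takes the minimum of its arguments and ⊗ takes their sum. Working out the expression (((2 ⊗ 1) ⊗ (-4 ⊕ -5)) ⊕ ((-2 ⊗ 6) ⊗ (5 ⊗ 8))) gives -2.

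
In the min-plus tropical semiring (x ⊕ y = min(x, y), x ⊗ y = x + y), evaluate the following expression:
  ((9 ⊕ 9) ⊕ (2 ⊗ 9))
((9 ⊕ 9) ⊕ (2 ⊗ 9)) = 9

Expand innermost to outermost. Recall ⊕ takes the minimum of its arguments and ⊗ takes their sum. Working out the expression ((9 ⊕ 9) ⊕ (2 ⊗ 9)) gives 9.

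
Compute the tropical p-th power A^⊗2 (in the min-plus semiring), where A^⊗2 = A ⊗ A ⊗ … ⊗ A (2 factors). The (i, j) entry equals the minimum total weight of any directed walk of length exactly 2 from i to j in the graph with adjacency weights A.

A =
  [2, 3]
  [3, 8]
A^⊗2 =
  [4, 5]
  [5, 6]

Each entry (A^⊗2)_ij equals the minimum over all length-2 walks i = v_0 → v_1 → … → v_2 = j of Σ_t A[v_t][v_{t+1}]. For example, for (i, j) = (0, 1) we minimise over 2 possible intermediate vertex sequences; the minimum is 5, attained along the walk 0 → 0 → 1.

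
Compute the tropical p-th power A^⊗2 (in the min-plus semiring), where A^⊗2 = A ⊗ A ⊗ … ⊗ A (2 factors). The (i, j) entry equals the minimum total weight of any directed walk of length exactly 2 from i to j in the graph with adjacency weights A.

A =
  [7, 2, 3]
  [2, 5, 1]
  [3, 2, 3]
A^⊗2 =
  [4, 5, 3]
  [4, 3, 4]
  [4, 5, 3]

Each entry (A^⊗2)_ij equals the minimum over all length-2 walks i = v_0 → v_1 → … → v_2 = j of Σ_t A[v_t][v_{t+1}]. For example, for (i, j) = (0, 2) we minimise over 3 possible intermediate vertex sequences; the minimum is 3, attained along the walk 0 → 1 → 2.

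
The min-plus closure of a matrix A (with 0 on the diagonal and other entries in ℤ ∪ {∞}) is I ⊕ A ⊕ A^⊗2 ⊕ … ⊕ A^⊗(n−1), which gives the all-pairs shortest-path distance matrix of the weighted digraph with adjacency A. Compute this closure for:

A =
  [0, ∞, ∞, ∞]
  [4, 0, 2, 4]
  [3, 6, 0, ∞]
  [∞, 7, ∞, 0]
Closure =
  [0, ∞, ∞, ∞]
  [4, 0, 2, 4]
  [3, 6, 0, 10]
  [11, 7, 9, 0]

This is the Floyd-Warshall all-pairs shortest-path computation. For each intermediate vertex k = 0, 1, …, 3, update dist[i][j] ← min(dist[i][j], dist[i][k] + dist[k][j]). The final matrix gives, for each (i, j), the minimum total weight of any directed path from i to j (possibly empty when i = j).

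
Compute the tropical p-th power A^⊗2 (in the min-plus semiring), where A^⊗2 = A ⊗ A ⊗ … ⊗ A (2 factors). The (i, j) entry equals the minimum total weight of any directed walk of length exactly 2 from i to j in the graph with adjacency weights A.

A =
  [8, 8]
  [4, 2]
A^⊗2 =
  [12, 10]
  [6, 4]

Each entry (A^⊗2)_ij equals the minimum over all length-2 walks i = v_0 → v_1 → … → v_2 = j of Σ_t A[v_t][v_{t+1}]. For example, for (i, j) = (0, 1) we minimise over 2 possible intermediate vertex sequences; the minimum is 10, attained along the walk 0 → 1 → 1.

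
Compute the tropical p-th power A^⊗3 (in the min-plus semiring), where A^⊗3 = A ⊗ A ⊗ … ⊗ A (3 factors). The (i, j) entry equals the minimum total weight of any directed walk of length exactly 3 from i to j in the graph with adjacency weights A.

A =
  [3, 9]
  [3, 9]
A^⊗3 =
  [9, 15]
  [9, 15]

Each entry (A^⊗3)_ij equals the minimum over all length-3 walks i = v_0 → v_1 → … → v_3 = j of Σ_t A[v_t][v_{t+1}]. For example, for (i, j) = (0, 1) we minimise over 4 possible intermediate vertex sequences; the minimum is 15, attained along the walk 0 → 0 → 0 → 1.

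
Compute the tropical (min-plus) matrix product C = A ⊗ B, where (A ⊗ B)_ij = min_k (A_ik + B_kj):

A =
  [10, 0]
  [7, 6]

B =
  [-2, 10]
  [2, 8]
A ⊗ B =
  [2, 8]
  [5, 14]

Apply the min-plus product entry-by-entry:
  C[0][0] = min over k of (A[0][0] + B[0][0] = 10 + -2 = 8, A[0][1] + B[1][0] = 0 + 2 = 2) = 2 (attained at k = 1)
  C[0][1] = min over k of (A[0][0] + B[0][1] = 10 + 10 = 20, A[0][1] + B[1][1] = 0 + 8 = 8) = 8 (attained at k = 1)
  C[1][0] = min over k of (A[1][0] + B[0][0] = 7 + -2 = 5, A[1][1] + B[1][0] = 6 + 2 = 8) = 5 (attained at k = 0)
  C[1][1] = min over k of (A[1][0] + B[0][1] = 7 + 10 = 17, A[1][1] + B[1][1] = 6 + 8 = 14) = 14 (attained at k = 1)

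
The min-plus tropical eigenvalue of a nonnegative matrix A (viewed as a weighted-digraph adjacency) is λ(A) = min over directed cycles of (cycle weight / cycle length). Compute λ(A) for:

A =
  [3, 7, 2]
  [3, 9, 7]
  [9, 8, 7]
λ(A) = 3

Enumerate directed cycles and compute their means (weight / length). Sample:
  cycle 0 → 0: weight = 3, length = 1, mean = 3/1 ≈ 3.000
  cycle 1 → 1: weight = 9, length = 1, mean = 9/1 ≈ 9.000
  cycle 2 → 2: weight = 7, length = 1, mean = 7/1 ≈ 7.000
  cycle 0 → 1 → 0: weight = 10, length = 2, mean = 10/2 ≈ 5.000
  cycle 0 → 2 → 0: weight = 11, length = 2, mean = 11/2 ≈ 5.500
  cycle 1 → 0 → 1: weight = 10, length = 2, mean = 10/2 ≈ 5.000
Minimum mean = 3.000, attained e.g. along the cycle 0 → 0 with weight 3 and length 1. So λ(A) = 3/1 = 3.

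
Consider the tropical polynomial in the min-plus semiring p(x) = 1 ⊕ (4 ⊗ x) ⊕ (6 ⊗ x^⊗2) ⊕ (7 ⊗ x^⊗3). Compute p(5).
p(5) = 1

A tropical monomial a ⊗ x^⊗i evaluates to a + i · x. Evaluating each term at x = 5:
  Term 0 contributes 1 + 0 · 5 = 1
  Term 1 contributes 4 + 1 · 5 = 9
  Term 2 contributes 6 + 2 · 5 = 16
  Term 3 contributes 7 + 3 · 5 = 22
p(5) = ⊕ of these = min[1, 9, 16, 22] = 1.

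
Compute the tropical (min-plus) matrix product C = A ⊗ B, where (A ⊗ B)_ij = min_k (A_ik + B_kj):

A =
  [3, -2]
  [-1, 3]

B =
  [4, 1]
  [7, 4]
A ⊗ B =
  [5, 2]
  [3, 0]

Apply the min-plus product entry-by-entry:
  C[0][0] = min over k of (A[0][0] + B[0][0] = 3 + 4 = 7, A[0][1] + B[1][0] = -2 + 7 = 5) = 5 (attained at k = 1)
  C[0][1] = min over k of (A[0][0] + B[0][1] = 3 + 1 = 4, A[0][1] + B[1][1] = -2 + 4 = 2) = 2 (attained at k = 1)
  C[1][0] = min over k of (A[1][0] + B[0][0] = -1 + 4 = 3, A[1][1] + B[1][0] = 3 + 7 = 10) = 3 (attained at k = 0)
  C[1][1] = min over k of (A[1][0] + B[0][1] = -1 + 1 = 0, A[1][1] + B[1][1] = 3 + 4 = 7) = 0 (attained at k = 0)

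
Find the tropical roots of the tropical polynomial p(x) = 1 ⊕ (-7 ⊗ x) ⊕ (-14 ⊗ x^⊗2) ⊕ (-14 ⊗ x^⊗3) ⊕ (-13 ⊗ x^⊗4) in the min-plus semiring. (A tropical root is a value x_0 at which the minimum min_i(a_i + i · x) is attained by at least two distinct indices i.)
Roots: {-1, 0, 7, 8}

Each tropical root is a break point of the lower envelope of the lines y = a_i + i · x (there are 5 lines, with slopes 0, 1, ..., 4). Only the lines that attain the minimum somewhere contribute to roots; other lines are dominated. Here the surviving (envelope) indices are i = 4, i = 3, i = 2, i = 1, i = 0.
Intersections between consecutive envelope lines give the roots: for adjacent envelope indices i < j the intersection is x = (a_i − a_j) / (j − i). Reading off the sorted break points: {-1, 0, 7, 8}.
Verification: at each break x_0, at least two indices attain the minimum of min_i(a_i + i · x_0).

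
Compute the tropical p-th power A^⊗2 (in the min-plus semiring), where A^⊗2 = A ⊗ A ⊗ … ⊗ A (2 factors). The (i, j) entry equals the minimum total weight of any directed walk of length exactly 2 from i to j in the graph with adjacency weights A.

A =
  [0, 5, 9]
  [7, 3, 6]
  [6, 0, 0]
A^⊗2 =
  [0, 5, 9]
  [7, 6, 6]
  [6, 0, 0]

Each entry (A^⊗2)_ij equals the minimum over all length-2 walks i = v_0 → v_1 → … → v_2 = j of Σ_t A[v_t][v_{t+1}]. For example, for (i, j) = (0, 2) we minimise over 3 possible intermediate vertex sequences; the minimum is 9, attained along the walk 0 → 0 → 2.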